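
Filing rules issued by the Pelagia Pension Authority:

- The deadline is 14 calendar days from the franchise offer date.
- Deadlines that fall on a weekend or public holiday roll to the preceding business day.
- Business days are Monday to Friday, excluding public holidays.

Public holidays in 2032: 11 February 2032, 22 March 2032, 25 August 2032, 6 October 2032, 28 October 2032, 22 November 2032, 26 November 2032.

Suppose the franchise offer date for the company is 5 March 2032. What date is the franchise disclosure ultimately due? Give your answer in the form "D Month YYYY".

19 March 2032

From 5 March 2032, 14 calendar days later is 19 March 2032.
Since 19 March 2032 is a Friday and not a holiday, the date is unchanged.
Final deadline: 19 March 2032.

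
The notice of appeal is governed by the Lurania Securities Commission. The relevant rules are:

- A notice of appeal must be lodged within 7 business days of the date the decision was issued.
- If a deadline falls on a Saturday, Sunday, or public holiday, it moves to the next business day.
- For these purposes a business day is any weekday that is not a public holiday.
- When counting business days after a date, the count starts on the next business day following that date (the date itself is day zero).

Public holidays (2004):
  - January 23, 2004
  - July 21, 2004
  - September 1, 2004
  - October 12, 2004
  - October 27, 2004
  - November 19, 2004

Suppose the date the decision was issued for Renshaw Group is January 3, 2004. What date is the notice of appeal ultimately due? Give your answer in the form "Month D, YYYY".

Counting 7 business days after January 3, 2004 (skipping weekends and listed holidays) reaches January 13, 2004.
Since January 13, 2004 is a Tuesday and not a holiday, the date is unchanged.
So the filing is due January 13, 2004.

January 13, 2004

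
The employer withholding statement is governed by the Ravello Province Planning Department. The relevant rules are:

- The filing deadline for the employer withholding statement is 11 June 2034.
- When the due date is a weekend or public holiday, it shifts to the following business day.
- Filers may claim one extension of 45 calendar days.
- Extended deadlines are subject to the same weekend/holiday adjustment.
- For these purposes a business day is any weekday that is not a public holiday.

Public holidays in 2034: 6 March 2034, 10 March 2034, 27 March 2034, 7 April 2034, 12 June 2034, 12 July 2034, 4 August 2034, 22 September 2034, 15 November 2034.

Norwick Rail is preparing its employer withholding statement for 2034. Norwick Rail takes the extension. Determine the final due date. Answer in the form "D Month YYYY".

Start from the fixed due date, 11 June 2034.
11 June 2034 is a Sunday; the next business day is 13 June 2034 (Tuesday).
The 45-calendar-day extension moves the deadline from 13 June 2034 to 28 July 2034.
28 July 2034 falls on a Friday, which is a business day, so no adjustment is needed.
The final due date is 28 July 2034.

28 July 2034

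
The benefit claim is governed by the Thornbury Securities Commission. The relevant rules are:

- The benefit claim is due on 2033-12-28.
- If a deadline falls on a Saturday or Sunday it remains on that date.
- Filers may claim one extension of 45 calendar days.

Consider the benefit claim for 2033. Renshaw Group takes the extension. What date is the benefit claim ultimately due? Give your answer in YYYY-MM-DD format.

Start from the fixed due date, 2033-12-28.
No adjustment is made for weekends or holidays, so 2033-12-28 stands.
Add the 45 calendar-day extension to 2033-12-28: 2034-02-11.
2034-02-11 is a Saturday; no weekend or holiday adjustment applies.
Deadline: 2034-02-11.

2034-02-11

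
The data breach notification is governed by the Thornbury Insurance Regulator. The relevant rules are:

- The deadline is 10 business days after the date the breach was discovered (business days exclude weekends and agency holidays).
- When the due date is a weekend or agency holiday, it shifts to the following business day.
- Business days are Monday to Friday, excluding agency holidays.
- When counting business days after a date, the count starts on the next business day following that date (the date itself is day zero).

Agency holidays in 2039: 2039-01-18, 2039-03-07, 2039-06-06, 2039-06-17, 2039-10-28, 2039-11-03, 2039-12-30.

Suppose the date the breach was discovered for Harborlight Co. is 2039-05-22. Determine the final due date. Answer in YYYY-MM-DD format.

2039-06-03

Counting 10 business days after 2039-05-22 (skipping weekends and listed holidays) reaches 2039-06-03.
2039-06-03 is a Friday and not a listed holiday, so it stands.
The final due date is 2039-06-03.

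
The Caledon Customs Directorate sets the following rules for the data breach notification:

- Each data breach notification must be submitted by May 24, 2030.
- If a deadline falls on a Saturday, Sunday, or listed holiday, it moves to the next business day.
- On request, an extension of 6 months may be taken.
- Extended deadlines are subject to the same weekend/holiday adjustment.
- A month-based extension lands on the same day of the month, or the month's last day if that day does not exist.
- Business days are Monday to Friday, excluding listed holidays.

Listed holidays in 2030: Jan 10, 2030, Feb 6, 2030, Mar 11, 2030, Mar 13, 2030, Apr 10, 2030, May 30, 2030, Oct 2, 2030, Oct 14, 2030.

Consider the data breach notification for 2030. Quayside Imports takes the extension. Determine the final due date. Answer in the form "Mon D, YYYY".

The statutory due date is May 24, 2030.
May 24, 2030 is a Friday and not a listed holiday, so it stands.
Add 6 months to May 24, 2030: Nov 24, 2030.
Nov 24, 2030 falls on a Sunday. Rolling to the next business day gives Nov 25, 2030, a Monday.
Final deadline: Nov 25, 2030.

Nov 25, 2030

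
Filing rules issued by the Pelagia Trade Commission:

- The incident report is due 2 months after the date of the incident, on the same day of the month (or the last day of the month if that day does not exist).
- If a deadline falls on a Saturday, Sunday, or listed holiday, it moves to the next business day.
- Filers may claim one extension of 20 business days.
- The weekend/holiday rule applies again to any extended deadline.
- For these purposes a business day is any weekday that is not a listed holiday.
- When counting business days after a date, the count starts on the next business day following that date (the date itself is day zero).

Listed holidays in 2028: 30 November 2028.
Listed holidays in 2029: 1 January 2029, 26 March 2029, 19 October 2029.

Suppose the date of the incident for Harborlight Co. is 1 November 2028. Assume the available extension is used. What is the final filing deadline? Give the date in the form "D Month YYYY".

Moving 2 months forward from 1 November 2028 on the corresponding day gives 1 January 2029.
1 January 2029 is a listed holiday, so it moves to the next business day, 2 January 2029 (Tuesday).
Counting 20 further business days from 2 January 2029 reaches 30 January 2029.
Since 30 January 2029 is a Tuesday and not a holiday, the date is unchanged.
Deadline: 30 January 2029.

30 January 2029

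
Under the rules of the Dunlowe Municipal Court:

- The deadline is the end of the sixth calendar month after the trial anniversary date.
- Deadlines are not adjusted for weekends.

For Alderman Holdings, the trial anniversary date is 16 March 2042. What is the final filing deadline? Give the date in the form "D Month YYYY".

30 September 2042

6 months after 16 March 2042 is September 2042; that month ends on 30 September 2042.
30 September 2042 falls on a Tuesday. The rules make no weekend/holiday allowance, so it remains 30 September 2042.
Deadline: 30 September 2042.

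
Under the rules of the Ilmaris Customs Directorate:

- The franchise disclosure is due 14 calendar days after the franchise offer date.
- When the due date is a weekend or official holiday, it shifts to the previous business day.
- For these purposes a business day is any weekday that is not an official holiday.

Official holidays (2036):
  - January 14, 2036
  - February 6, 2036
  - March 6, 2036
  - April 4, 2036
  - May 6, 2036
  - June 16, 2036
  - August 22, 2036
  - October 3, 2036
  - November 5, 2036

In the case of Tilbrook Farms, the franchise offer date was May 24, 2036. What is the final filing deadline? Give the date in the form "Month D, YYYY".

June 6, 2036

Trigger date May 24, 2036 + 14 calendar days = June 7, 2036.
June 7, 2036 falls on a Saturday. Rolling to the preceding business day gives June 6, 2036, a Friday.
So the filing is due June 6, 2036.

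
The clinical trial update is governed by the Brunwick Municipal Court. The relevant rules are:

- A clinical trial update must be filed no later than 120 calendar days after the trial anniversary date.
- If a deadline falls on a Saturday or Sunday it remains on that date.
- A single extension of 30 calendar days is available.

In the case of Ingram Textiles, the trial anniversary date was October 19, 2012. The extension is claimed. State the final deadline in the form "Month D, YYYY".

120 calendar days after October 19, 2012 is February 16, 2013.
No adjustment is made for weekends or holidays, so February 16, 2013 stands.
Applying the 30-calendar-day extension: February 16, 2013 + 30 days = March 18, 2013.
March 18, 2013 is a Monday; no weekend or holiday adjustment applies.
Final deadline: March 18, 2013.

March 18, 2013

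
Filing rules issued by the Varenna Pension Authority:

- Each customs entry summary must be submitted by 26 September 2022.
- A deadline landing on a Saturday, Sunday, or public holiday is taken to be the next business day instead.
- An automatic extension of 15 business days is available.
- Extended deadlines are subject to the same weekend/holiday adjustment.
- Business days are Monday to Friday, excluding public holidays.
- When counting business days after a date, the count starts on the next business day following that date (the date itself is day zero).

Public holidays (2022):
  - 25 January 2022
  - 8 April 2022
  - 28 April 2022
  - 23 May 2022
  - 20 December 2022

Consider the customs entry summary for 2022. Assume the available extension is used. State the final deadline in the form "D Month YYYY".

Start from the fixed due date, 26 September 2022.
Since 26 September 2022 is a Monday and not a holiday, the date is unchanged.
Counting 15 further business days from 26 September 2022 reaches 17 October 2022.
17 October 2022 is a Monday and not a listed holiday, so it stands.
Final deadline: 17 October 2022.

17 October 2022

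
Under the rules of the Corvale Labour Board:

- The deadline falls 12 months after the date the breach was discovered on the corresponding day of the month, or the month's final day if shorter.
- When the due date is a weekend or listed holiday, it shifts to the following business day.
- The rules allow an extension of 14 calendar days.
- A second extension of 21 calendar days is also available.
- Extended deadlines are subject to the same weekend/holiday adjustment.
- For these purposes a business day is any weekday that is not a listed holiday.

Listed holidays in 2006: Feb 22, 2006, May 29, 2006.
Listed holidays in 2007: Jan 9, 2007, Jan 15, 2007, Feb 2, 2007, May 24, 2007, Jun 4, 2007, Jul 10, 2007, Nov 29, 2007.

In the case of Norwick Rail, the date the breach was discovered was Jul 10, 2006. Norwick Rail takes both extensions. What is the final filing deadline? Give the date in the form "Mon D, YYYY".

Aug 15, 2007

Moving 12 months forward from Jul 10, 2006 on the corresponding day gives Jul 10, 2007.
Jul 10, 2007 is a listed holiday; the next business day is Jul 11, 2007 (Wednesday).
The 14-calendar-day extension moves the deadline from Jul 11, 2007 to Jul 25, 2007.
Jul 25, 2007 is a Wednesday and not a listed holiday, so it stands.
Applying the 21-calendar-day extension: Jul 25, 2007 + 21 days = Aug 15, 2007.
Aug 15, 2007 is a Wednesday and not a listed holiday, so it stands.
Deadline: Aug 15, 2007.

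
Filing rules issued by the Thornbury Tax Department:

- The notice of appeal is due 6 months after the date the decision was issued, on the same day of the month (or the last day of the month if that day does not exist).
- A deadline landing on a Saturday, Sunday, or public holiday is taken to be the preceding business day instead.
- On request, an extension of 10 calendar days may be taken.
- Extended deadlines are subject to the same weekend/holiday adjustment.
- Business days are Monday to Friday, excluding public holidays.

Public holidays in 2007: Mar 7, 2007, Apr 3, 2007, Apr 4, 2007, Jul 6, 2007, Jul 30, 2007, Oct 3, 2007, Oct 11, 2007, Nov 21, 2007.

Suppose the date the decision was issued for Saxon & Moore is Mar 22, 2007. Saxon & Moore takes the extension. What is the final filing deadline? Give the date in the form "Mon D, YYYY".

Moving 6 months forward from Mar 22, 2007 on the corresponding day gives Sep 22, 2007.
Sep 22, 2007 is a Saturday, so it moves to the preceding business day, Sep 21, 2007 (Friday).
Applying the 10-calendar-day extension: Sep 21, 2007 + 10 days = Oct 1, 2007.
Oct 1, 2007 falls on a Monday, which is a business day, so no adjustment is needed.
Deadline: Oct 1, 2007.

Oct 1, 2007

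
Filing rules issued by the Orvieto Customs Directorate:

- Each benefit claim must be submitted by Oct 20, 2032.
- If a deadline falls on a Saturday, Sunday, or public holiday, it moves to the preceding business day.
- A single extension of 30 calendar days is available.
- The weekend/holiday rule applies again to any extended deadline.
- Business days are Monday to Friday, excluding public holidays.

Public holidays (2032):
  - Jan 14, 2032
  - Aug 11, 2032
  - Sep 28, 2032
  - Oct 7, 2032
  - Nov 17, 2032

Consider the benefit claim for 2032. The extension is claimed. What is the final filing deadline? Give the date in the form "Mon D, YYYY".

The statutory due date is Oct 20, 2032.
Oct 20, 2032 (Wednesday) is already a business day.
Add the 30 calendar-day extension to Oct 20, 2032: Nov 19, 2032.
Nov 19, 2032 is a Friday and not a listed holiday, so it stands.
The final due date is Nov 19, 2032.

Nov 19, 2032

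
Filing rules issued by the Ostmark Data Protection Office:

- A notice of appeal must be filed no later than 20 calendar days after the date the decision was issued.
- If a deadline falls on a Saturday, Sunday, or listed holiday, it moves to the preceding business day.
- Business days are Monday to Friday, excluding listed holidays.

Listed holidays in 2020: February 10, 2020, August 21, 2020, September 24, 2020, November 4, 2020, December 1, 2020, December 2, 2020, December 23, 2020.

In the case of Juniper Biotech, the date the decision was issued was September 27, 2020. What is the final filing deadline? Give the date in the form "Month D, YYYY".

20 calendar days after September 27, 2020 is October 17, 2020.
Because October 17, 2020 is a Saturday, the deadline becomes October 16, 2020 (Friday).
Deadline: October 16, 2020.

October 16, 2020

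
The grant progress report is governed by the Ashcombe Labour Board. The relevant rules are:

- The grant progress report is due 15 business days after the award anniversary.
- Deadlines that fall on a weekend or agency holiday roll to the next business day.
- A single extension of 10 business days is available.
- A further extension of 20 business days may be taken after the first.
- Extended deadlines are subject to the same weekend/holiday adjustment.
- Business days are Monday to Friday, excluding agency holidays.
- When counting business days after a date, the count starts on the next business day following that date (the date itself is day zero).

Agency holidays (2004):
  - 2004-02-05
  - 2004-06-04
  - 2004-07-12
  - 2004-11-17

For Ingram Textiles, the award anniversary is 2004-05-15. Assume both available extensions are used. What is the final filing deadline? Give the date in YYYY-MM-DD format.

2004-07-20

Counting 15 business days after 2004-05-15 (skipping weekends and listed holidays) reaches 2004-06-07.
Since 2004-06-07 is a Monday and not a holiday, the date is unchanged.
Applying the 10-business-day extension: 10 business days after 2004-06-07 is 2004-06-21.
Since 2004-06-21 is a Monday and not a holiday, the date is unchanged.
The 20-business-day extension runs from 2004-06-21 to 2004-07-20.
2004-07-20 is a Tuesday and not a listed holiday, so it stands.
So the filing is due 2004-07-20.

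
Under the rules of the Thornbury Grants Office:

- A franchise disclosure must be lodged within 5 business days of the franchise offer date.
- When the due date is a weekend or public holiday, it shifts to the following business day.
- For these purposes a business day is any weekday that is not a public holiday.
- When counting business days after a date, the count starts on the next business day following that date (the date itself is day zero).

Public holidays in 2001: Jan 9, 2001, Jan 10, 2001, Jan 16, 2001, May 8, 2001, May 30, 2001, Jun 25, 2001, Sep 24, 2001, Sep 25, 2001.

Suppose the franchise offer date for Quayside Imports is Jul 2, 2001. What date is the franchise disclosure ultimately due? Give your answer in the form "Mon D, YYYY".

Jul 9, 2001

5 business days after Jul 2, 2001, excluding weekends and holidays, is Jul 9, 2001.
Since Jul 9, 2001 is a Monday and not a holiday, the date is unchanged.
Deadline: Jul 9, 2001.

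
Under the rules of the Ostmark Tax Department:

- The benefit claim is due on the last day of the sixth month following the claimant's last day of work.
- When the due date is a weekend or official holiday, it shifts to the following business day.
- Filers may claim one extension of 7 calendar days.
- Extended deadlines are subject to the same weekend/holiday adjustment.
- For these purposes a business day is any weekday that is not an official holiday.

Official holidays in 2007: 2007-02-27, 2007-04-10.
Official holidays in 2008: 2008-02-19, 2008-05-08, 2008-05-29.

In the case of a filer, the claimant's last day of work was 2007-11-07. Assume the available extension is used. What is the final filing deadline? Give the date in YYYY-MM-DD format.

2008-06-09

6 months after 2007-11-07 is May 2008; that month ends on 2008-05-31.
2008-05-31 falls on a Saturday. Rolling to the next business day gives 2008-06-02, a Monday.
The 7-calendar-day extension moves the deadline from 2008-06-02 to 2008-06-09.
Since 2008-06-09 is a Monday and not a holiday, the date is unchanged.
Deadline: 2008-06-09.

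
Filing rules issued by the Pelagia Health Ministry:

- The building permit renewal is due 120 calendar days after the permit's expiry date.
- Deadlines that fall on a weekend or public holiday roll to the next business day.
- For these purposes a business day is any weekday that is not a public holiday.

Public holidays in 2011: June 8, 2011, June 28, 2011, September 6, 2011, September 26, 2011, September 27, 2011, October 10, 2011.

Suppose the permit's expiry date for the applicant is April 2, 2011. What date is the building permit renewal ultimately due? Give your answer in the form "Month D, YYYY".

Trigger date April 2, 2011 + 120 calendar days = July 31, 2011.
July 31, 2011 falls on a Sunday. Rolling to the next business day gives August 1, 2011, a Monday.
So the filing is due August 1, 2011.

August 1, 2011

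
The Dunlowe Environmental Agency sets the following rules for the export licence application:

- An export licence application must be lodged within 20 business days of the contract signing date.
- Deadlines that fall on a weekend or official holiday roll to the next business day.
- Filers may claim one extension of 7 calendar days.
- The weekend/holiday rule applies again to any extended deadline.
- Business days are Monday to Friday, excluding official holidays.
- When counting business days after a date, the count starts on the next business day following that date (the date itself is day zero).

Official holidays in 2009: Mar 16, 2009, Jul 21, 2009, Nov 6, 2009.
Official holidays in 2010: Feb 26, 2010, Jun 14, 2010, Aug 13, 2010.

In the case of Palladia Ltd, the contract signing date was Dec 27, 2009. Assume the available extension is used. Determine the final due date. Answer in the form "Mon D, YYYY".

Counting 20 business days after Dec 27, 2009 (skipping weekends and listed holidays) reaches Jan 22, 2010.
Jan 22, 2010 is a Friday and not a listed holiday, so it stands.
Add the 7 calendar-day extension to Jan 22, 2010: Jan 29, 2010.
Since Jan 29, 2010 is a Friday and not a holiday, the date is unchanged.
So the filing is due Jan 29, 2010.

Jan 29, 2010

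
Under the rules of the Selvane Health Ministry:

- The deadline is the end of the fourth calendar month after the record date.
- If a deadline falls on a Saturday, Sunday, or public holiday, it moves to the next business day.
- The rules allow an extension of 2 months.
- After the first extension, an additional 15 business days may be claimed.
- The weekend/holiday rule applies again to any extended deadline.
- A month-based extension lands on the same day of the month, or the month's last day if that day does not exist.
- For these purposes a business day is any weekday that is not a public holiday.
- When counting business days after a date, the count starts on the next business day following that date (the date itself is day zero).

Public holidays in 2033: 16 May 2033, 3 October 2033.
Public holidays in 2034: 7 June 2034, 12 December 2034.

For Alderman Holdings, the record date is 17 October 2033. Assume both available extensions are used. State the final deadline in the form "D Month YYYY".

4 months after 17 October 2033 falls in February 2034; the last day of that month is 28 February 2034.
Since 28 February 2034 is a Tuesday and not a holiday, the date is unchanged.
Add 2 months to 28 February 2034: 28 April 2034.
28 April 2034 is a Friday and not a listed holiday, so it stands.
Counting 15 further business days from 28 April 2034 reaches 19 May 2034.
Since 19 May 2034 is a Friday and not a holiday, the date is unchanged.
Deadline: 19 May 2034.

19 May 2034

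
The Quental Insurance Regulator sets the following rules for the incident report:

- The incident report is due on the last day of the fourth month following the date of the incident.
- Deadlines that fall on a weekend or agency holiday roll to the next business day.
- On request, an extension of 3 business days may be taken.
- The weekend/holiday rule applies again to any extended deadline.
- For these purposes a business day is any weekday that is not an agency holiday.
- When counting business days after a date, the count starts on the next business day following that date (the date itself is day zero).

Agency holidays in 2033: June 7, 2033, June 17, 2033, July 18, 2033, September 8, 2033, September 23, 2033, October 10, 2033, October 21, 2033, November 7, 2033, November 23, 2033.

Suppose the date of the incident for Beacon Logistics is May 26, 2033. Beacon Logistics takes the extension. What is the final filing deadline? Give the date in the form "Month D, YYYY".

October 5, 2033

4 months after May 26, 2033 falls in September 2033; the last day of that month is September 30, 2033.
September 30, 2033 (Friday) is already a business day.
Applying the 3-business-day extension: 3 business days after September 30, 2033 is October 5, 2033.
October 5, 2033 (Wednesday) is already a business day.
So the filing is due October 5, 2033.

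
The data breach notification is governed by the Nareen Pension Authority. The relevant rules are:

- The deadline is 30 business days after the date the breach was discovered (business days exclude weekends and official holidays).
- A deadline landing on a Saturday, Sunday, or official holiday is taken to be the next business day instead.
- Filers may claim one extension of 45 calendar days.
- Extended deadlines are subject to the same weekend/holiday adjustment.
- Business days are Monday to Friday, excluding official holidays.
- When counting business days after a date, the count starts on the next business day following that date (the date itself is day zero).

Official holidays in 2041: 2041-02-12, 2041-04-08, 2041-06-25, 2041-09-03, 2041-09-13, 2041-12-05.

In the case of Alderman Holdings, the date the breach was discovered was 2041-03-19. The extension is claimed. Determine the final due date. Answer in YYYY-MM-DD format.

2041-06-17

Counting 30 business days after 2041-03-19 (skipping weekends and listed holidays) reaches 2041-05-01.
2041-05-01 falls on a Wednesday, which is a business day, so no adjustment is needed.
The 45-calendar-day extension moves the deadline from 2041-05-01 to 2041-06-15.
Because 2041-06-15 is a Saturday, the deadline becomes 2041-06-17 (Monday).
Final deadline: 2041-06-17.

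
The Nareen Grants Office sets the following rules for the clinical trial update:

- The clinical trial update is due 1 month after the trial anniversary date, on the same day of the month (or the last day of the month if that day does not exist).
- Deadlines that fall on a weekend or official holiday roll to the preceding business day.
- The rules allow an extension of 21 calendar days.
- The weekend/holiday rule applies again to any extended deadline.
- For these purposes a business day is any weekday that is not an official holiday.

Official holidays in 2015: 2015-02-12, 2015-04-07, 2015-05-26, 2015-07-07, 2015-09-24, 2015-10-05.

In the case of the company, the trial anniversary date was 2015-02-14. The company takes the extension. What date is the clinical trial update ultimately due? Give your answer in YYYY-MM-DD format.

Moving 1 month forward from 2015-02-14 on the corresponding day gives 2015-03-14.
Because 2015-03-14 is a Saturday, the deadline becomes 2015-03-13 (Friday).
Add the 21 calendar-day extension to 2015-03-13: 2015-04-03.
2015-04-03 falls on a Friday, which is a business day, so no adjustment is needed.
The final due date is 2015-04-03.

2015-04-03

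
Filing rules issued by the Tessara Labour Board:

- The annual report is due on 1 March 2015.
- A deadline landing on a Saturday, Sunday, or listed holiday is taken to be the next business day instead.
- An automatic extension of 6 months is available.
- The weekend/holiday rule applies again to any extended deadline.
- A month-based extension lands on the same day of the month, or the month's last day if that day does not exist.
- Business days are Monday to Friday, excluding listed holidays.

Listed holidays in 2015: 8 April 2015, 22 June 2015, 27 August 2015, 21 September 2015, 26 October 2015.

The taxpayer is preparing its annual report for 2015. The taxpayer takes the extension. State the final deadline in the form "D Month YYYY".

Start from the fixed due date, 1 March 2015.
1 March 2015 is a Sunday, so it moves to the next business day, 2 March 2015 (Monday).
Add 6 months to 2 March 2015: 2 September 2015.
Since 2 September 2015 is a Wednesday and not a holiday, the date is unchanged.
So the filing is due 2 September 2015.

2 September 2015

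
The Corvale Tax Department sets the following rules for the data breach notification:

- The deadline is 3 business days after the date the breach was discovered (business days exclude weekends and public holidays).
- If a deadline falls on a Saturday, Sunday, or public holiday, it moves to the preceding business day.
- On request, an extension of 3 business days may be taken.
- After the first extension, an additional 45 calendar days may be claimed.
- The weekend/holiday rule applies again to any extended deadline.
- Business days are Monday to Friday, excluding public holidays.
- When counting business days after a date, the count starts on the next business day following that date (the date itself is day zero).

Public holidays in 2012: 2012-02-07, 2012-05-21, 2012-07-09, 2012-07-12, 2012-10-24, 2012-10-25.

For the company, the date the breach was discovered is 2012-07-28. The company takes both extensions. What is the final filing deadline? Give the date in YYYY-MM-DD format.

2012-09-20

Counting 3 business days after 2012-07-28 (skipping weekends and listed holidays) reaches 2012-08-01.
2012-08-01 is a Wednesday and not a listed holiday, so it stands.
Applying the 3-business-day extension: 3 business days after 2012-08-01 is 2012-08-06.
2012-08-06 (Monday) is already a business day.
With the 45-day extension, 2012-08-06 becomes 2012-09-20.
2012-09-20 is a Thursday and not a listed holiday, so it stands.
Deadline: 2012-09-20.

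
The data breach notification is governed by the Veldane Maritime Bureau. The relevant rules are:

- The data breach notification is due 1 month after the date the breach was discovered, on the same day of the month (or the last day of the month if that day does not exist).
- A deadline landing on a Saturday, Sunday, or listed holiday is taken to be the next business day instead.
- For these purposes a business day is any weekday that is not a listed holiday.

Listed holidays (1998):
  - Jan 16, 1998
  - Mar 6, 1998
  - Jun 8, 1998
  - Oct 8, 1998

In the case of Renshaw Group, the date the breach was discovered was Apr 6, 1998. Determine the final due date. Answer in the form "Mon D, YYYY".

1 month from Apr 6, 1998 is May 6, 1998.
Since May 6, 1998 is a Wednesday and not a holiday, the date is unchanged.
The final due date is May 6, 1998.

May 6, 1998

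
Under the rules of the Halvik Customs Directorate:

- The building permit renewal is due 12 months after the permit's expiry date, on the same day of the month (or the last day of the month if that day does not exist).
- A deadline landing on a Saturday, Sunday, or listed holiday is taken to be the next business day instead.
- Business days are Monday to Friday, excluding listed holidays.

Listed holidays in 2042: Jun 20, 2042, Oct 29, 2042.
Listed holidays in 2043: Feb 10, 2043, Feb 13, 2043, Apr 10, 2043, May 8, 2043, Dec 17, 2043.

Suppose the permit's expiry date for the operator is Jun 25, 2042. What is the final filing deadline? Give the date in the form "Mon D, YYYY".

12 months from Jun 25, 2042 is Jun 25, 2043.
Jun 25, 2043 is a Thursday and not a listed holiday, so it stands.
So the filing is due Jun 25, 2043.

Jun 25, 2043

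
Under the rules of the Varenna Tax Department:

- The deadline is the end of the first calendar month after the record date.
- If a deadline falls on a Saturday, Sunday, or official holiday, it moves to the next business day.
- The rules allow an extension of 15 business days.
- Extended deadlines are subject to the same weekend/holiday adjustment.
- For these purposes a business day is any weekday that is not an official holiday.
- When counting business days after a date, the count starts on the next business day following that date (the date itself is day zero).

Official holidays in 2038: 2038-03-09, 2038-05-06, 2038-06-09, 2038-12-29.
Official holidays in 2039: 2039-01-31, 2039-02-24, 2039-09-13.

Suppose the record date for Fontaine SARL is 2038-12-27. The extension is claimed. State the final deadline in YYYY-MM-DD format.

2039-02-22

1 month after 2038-12-27 is January 2039; that month ends on 2039-01-31.
2039-01-31 falls on a listed holiday. Rolling to the next business day gives 2039-02-01, a Tuesday.
Counting 15 further business days from 2039-02-01 reaches 2039-02-22.
Since 2039-02-22 is a Tuesday and not a holiday, the date is unchanged.
Final deadline: 2039-02-22.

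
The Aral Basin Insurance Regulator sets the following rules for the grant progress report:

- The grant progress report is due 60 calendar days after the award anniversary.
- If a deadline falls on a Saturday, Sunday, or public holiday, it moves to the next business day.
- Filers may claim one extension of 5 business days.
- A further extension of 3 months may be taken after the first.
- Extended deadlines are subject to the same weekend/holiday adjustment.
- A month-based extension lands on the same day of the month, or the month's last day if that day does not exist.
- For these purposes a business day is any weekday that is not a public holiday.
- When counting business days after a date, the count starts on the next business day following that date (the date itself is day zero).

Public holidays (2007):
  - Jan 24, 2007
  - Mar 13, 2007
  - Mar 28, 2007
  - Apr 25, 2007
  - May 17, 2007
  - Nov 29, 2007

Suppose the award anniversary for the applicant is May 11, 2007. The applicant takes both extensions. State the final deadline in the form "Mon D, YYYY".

Adding 60 calendar days to May 11, 2007 gives Jul 10, 2007.
Jul 10, 2007 (Tuesday) is already a business day.
Counting 5 further business days from Jul 10, 2007 reaches Jul 17, 2007.
Jul 17, 2007 falls on a Tuesday, which is a business day, so no adjustment is needed.
Applying the 3 months extension: 3 months after Jul 17, 2007 is Oct 17, 2007.
Oct 17, 2007 is a Wednesday and not a listed holiday, so it stands.
So the filing is due Oct 17, 2007.

Oct 17, 2007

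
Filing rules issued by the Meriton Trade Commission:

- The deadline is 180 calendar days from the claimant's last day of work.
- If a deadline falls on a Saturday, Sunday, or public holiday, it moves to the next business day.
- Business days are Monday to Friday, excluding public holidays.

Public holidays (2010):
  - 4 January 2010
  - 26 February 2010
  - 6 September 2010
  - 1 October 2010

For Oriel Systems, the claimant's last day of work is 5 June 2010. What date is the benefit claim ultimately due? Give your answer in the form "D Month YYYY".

Adding 180 calendar days to 5 June 2010 gives 2 December 2010.
2 December 2010 is a Thursday and not a listed holiday, so it stands.
So the filing is due 2 December 2010.

2 December 2010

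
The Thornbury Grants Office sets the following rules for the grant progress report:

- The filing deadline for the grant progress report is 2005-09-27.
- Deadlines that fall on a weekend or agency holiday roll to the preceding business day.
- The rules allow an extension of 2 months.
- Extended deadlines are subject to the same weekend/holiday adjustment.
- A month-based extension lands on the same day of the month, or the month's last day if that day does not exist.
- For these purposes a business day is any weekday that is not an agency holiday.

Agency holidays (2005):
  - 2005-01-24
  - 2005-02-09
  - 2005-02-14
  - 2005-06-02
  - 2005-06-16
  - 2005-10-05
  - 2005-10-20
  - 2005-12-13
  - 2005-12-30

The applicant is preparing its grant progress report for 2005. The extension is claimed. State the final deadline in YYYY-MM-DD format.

The stated deadline is 2005-09-27.
2005-09-27 (Tuesday) is already a business day.
Applying the 2 months extension: 2 months after 2005-09-27 is 2005-11-27.
2005-11-27 is a Sunday; the preceding business day is 2005-11-25 (Friday).
So the filing is due 2005-11-25.

2005-11-25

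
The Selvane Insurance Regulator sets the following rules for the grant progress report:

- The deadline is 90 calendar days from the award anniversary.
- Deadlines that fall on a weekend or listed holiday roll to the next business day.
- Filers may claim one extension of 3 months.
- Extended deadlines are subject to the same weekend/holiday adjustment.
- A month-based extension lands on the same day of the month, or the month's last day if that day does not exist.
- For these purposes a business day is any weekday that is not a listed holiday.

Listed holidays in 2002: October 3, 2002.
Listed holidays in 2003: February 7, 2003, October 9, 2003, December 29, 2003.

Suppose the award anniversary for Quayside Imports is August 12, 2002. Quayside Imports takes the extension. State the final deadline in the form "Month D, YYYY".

February 11, 2003

90 calendar days after August 12, 2002 is November 10, 2002.
November 10, 2002 is a Sunday, so it moves to the next business day, November 11, 2002 (Monday).
The 3 months extension carries November 11, 2002 to February 11, 2003.
February 11, 2003 is a Tuesday and not a listed holiday, so it stands.
Deadline: February 11, 2003.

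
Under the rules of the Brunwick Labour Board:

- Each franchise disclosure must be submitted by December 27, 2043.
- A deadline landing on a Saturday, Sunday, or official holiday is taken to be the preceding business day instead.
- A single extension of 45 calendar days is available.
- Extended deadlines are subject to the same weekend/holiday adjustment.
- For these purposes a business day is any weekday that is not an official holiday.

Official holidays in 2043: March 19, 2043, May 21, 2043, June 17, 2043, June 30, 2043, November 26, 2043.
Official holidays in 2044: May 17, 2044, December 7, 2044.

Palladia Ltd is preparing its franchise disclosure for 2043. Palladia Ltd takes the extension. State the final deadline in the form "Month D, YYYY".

The statutory due date is December 27, 2043.
December 27, 2043 falls on a Sunday. Rolling to the preceding business day gives December 25, 2043, a Friday.
With the 45-day extension, December 25, 2043 becomes February 8, 2044.
February 8, 2044 is a Monday and not a listed holiday, so it stands.
The final due date is February 8, 2044.

February 8, 2044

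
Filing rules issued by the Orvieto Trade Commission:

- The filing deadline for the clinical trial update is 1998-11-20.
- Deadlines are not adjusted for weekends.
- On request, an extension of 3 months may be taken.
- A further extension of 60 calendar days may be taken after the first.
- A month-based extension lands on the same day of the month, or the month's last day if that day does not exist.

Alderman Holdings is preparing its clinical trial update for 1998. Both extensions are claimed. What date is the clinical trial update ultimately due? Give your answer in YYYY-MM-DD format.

Start from the fixed due date, 1998-11-20.
1998-11-20 is a Friday; no weekend or holiday adjustment applies.
Add 3 months to 1998-11-20: 1999-02-20.
No adjustment is made for weekends or holidays, so 1999-02-20 stands.
With the 60-day extension, 1999-02-20 becomes 1999-04-21.
1999-04-21 falls on a Wednesday. The rules make no weekend/holiday allowance, so it remains 1999-04-21.
Deadline: 1999-04-21.

1999-04-21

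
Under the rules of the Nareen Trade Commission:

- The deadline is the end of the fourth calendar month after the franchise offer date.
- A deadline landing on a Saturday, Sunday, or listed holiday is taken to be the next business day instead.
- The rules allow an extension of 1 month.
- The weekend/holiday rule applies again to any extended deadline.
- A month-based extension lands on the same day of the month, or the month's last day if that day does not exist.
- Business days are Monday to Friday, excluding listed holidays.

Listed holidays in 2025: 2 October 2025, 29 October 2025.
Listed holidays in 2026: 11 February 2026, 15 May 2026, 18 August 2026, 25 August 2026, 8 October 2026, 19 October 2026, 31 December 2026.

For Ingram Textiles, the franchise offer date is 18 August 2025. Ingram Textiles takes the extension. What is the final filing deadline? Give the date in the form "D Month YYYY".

4 months after 18 August 2025 is December 2025; that month ends on 31 December 2025.
Since 31 December 2025 is a Wednesday and not a holiday, the date is unchanged.
Applying the 1 month extension: 1 month after 31 December 2025 is 31 January 2026.
31 January 2026 falls on a Saturday. Rolling to the next business day gives 2 February 2026, a Monday.
The final due date is 2 February 2026.

2 February 2026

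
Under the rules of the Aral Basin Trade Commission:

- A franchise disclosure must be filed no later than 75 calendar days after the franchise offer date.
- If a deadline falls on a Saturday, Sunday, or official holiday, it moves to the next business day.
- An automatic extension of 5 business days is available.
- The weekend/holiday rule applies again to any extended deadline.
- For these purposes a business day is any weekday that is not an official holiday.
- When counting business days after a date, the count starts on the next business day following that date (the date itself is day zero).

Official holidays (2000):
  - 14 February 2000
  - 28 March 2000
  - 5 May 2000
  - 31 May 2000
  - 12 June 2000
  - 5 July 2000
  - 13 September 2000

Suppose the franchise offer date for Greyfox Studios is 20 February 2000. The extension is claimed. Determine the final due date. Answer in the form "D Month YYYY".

75 calendar days after 20 February 2000 is 5 May 2000.
5 May 2000 is a listed holiday; the next business day is 8 May 2000 (Monday).
Counting 5 further business days from 8 May 2000 reaches 15 May 2000.
Since 15 May 2000 is a Monday and not a holiday, the date is unchanged.
So the filing is due 15 May 2000.

15 May 2000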